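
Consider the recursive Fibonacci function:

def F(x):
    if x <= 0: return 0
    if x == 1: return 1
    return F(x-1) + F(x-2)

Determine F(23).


Computing F(23) bottom-up:
F(0) = 0
F(1) = 1
F(2) = F(1) + F(0) = 1 + 0 = 1
F(3) = F(2) + F(1) = 1 + 1 = 2
F(4) = F(3) + F(2) = 2 + 1 = 3
F(5) = F(4) + F(3) = 3 + 2 = 5
F(6) = F(5) + F(4) = 5 + 3 = 8
F(7) = F(6) + F(5) = 8 + 5 = 13
F(8) = F(7) + F(6) = 13 + 8 = 21
F(9) = F(8) + F(7) = 21 + 13 = 34
F(10) = F(9) + F(8) = 34 + 21 = 55
F(11) = F(10) + F(9) = 55 + 34 = 89
F(12) = F(11) + F(10) = 89 + 55 = 144
F(13) = F(12) + F(11) = 144 + 89 = 233
F(14) = F(13) + F(12) = 233 + 144 = 377
F(15) = F(14) + F(13) = 377 + 233 = 610
F(16) = F(15) + F(14) = 610 + 377 = 987
F(17) = F(16) + F(15) = 987 + 610 = 1597
F(18) = F(17) + F(16) = 1597 + 987 = 2584
F(19) = F(18) + F(17) = 2584 + 1597 = 4181
F(20) = F(19) + F(18) = 4181 + 2584 = 6765
F(21) = F(20) + F(19) = 6765 + 4181 = 10946
F(22) = F(21) + F(20) = 10946 + 6765 = 17711
F(23) = F(22) + F(21) = 17711 + 10946 = 28657

28657


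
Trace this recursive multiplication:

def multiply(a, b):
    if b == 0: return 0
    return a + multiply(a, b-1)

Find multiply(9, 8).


multiply(9, 8) = 9 + multiply(9, 7)
multiply(9, 7) = 9 + multiply(9, 6)
multiply(9, 6) = 9 + multiply(9, 5)
multiply(9, 5) = 9 + multiply(9, 4)
multiply(9, 4) = 9 + multiply(9, 3)
multiply(9, 3) = 9 + multiply(9, 2)
multiply(9, 2) = 9 + multiply(9, 1)
multiply(9, 1) = 9 + multiply(9, 0)
multiply(9, 0) = 0  (base case)
Total: 9 + 9 + 9 + 9 + 9 + 9 + 9 + 9 + 0 = 72

72


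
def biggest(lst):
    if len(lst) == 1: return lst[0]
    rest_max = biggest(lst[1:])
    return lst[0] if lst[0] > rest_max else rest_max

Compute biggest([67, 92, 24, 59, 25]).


biggest([67, 92, 24, 59, 25]): compare 67 with biggest([92, 24, 59, 25])
biggest([92, 24, 59, 25]): compare 92 with biggest([24, 59, 25])
biggest([24, 59, 25]): compare 24 with biggest([59, 25])
biggest([59, 25]): compare 59 with biggest([25])
biggest([25]) = 25  (base case)
Compare 59 with 25 -> 59
Compare 24 with 59 -> 59
Compare 92 with 59 -> 92
Compare 67 with 92 -> 92

92


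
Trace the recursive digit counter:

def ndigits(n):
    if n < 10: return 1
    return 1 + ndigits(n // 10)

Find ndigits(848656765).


ndigits(848656765) = 1 + ndigits(84865676)
ndigits(84865676) = 1 + ndigits(8486567)
ndigits(8486567) = 1 + ndigits(848656)
ndigits(848656) = 1 + ndigits(84865)
ndigits(84865) = 1 + ndigits(8486)
ndigits(8486) = 1 + ndigits(848)
ndigits(848) = 1 + ndigits(84)
ndigits(84) = 1 + ndigits(8)
ndigits(8) = 1  (base case: 8 < 10)
Unwinding: 1 + 1 + 1 + 1 + 1 + 1 + 1 + 1 + 1 = 9

9


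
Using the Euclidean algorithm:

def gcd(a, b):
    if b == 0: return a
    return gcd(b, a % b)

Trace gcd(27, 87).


gcd(27, 87) = gcd(87, 27)
gcd(87, 27) = gcd(27, 6)
gcd(27, 6) = gcd(6, 3)
gcd(6, 3) = gcd(3, 0)
gcd(3, 0) = 3  (base case)

3


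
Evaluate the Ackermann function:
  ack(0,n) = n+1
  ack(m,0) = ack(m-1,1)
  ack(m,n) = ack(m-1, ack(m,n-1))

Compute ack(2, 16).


ack(2, 16) = ack(1, ack(2, 15))
  ack(2, 15) = ack(1, ack(2, 14))
    ack(2, 14) = ack(1, ack(2, 13))
      ack(2, 13) = ack(1, ack(2, 12))
        ack(2, 12) = ack(1, ack(2, 11))
          ack(2, 11) = ack(1, ack(2, 10))
          ack(2, 10) = ack(1, ack(2, 9))
          ack(2, 9) = ack(1, ack(2, 8))
          ack(2, 8) = ack(1, ack(2, 7))
          ack(2, 7) = ack(1, ack(2, 6))
          ack(2, 6) = ack(1, ack(2, 5))
          ack(2, 5) = ack(1, ack(2, 4))
          ack(2, 4) = ack(1, ack(2, 3))
          ack(2, 3) = ack(1, ack(2, 2))
          ack(2, 2) = ack(1, ack(2, 1))
          ack(2, 1) = ack(1, ack(2, 0))
          ack(2, 0) = ack(1, 1)
          ack(1, 1) = ack(0, ack(1, 0))
          ack(1, 0) = ack(0, 1)
          ack(0, 1) = 2
            = ack(0, 2)
          ack(0, 2) = 3
            = ack(1, 3)
          ack(1, 3) = ack(0, ack(1, 2))
          ack(1, 2) = ack(0, ack(1, 1))
... (trace truncated)
Result: ack(2, 16) = 35

35


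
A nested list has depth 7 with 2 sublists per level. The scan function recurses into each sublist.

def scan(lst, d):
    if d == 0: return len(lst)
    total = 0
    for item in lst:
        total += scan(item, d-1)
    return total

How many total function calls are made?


At depth 0 (root): 1 call
At depth 1: each of 1 parents calls scan on 2 children = 2 calls
At depth 2: each of 2 parents calls scan on 2 children = 4 calls
At depth 3: each of 4 parents calls scan on 2 children = 8 calls
At depth 4: each of 8 parents calls scan on 2 children = 16 calls
At depth 5: each of 16 parents calls scan on 2 children = 32 calls
At depth 6: each of 32 parents calls scan on 2 children = 64 calls
At depth 7: each of 64 parents calls scan on 2 children = 128 calls
Total: 1 + 2 + 4 + 8 + 16 + 32 + 64 + 128 = 255

255


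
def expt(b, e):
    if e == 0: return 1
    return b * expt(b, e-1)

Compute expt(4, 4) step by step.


expt(4, 4)
= 4 * expt(4, 3)
= 4 * 4 * expt(4, 2)
= 4 * 4 * 4 * expt(4, 1)
= 4 * 4 * 4 * 4 * expt(4, 0)
= 4 * 4 * 4 * 4 * 1
= 256

256


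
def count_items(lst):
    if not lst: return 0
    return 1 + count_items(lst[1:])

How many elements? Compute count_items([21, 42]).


count_items([21, 42]) = 1 + count_items([42])
count_items([42]) = 1 + count_items([])
count_items([]) = 0  (base case)
Unwinding: 1 + 1 + 0 = 2

2


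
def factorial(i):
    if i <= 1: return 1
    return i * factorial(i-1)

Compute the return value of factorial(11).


factorial(11)
= 11 * factorial(10)
= 11 * 10 * factorial(9)
= 11 * 10 * 9 * factorial(8)
= 11 * 10 * 9 * 8 * factorial(7)
= 11 * 10 * 9 * 8 * 7 * factorial(6)
= 11 * 10 * 9 * 8 * 7 * 6 * factorial(5)
= 11 * 10 * 9 * 8 * 7 * 6 * 5 * factorial(4)
= 11 * 10 * 9 * 8 * 7 * 6 * 5 * 4 * factorial(3)
= 11 * 10 * 9 * 8 * 7 * 6 * 5 * 4 * 3 * factorial(2)
= 11 * 10 * 9 * 8 * 7 * 6 * 5 * 4 * 3 * 2 * factorial(1)
= 11 * 10 * 9 * 8 * 7 * 6 * 5 * 4 * 3 * 2 * 1
= 39916800

39916800


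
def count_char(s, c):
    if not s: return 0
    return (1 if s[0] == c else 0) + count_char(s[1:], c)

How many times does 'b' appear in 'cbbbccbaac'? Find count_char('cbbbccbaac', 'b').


s[0]='c' != 'b' -> 0
s[0]='b' == 'b' -> 1
s[0]='b' == 'b' -> 1
s[0]='b' == 'b' -> 1
s[0]='c' != 'b' -> 0
s[0]='c' != 'b' -> 0
s[0]='b' == 'b' -> 1
s[0]='a' != 'b' -> 0
s[0]='a' != 'b' -> 0
s[0]='c' != 'b' -> 0
Sum: 0 + 1 + 1 + 1 + 0 + 0 + 1 + 0 + 0 + 0 = 4

4


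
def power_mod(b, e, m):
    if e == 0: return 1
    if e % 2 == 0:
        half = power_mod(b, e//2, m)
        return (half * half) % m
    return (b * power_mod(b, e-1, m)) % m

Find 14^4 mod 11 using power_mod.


power_mod(14, 4, 11): e is even, compute power_mod(14, 2, 11)
  power_mod(14, 2, 11): e is even, compute power_mod(14, 1, 11)
    power_mod(14, 1, 11): e is odd, compute power_mod(14, 0, 11)
      power_mod(14, 0, 11) = 1
    (14 * 1) % 11 = 3
  half=3, (3*3) % 11 = 9
half=9, (9*9) % 11 = 4

4


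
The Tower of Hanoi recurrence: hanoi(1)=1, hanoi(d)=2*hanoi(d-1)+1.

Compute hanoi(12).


hanoi(12) = 2 * hanoi(11) + 1
hanoi(11) = 2 * hanoi(10) + 1
hanoi(10) = 2 * hanoi(9) + 1
hanoi(9) = 2 * hanoi(8) + 1
hanoi(8) = 2 * hanoi(7) + 1
hanoi(7) = 2 * hanoi(6) + 1
hanoi(6) = 2 * hanoi(5) + 1
hanoi(5) = 2 * hanoi(4) + 1
hanoi(4) = 2 * hanoi(3) + 1
hanoi(3) = 2 * hanoi(2) + 1
hanoi(2) = 2 * hanoi(1) + 1
hanoi(1) = 1  (base case)
hanoi(2) = 2 * 1 + 1 = 3
hanoi(3) = 2 * 3 + 1 = 7
hanoi(4) = 2 * 7 + 1 = 15
hanoi(5) = 2 * 15 + 1 = 31
hanoi(6) = 2 * 31 + 1 = 63
hanoi(7) = 2 * 63 + 1 = 127
hanoi(8) = 2 * 127 + 1 = 255
hanoi(9) = 2 * 255 + 1 = 511
hanoi(10) = 2 * 511 + 1 = 1023
hanoi(11) = 2 * 1023 + 1 = 2047
hanoi(12) = 2 * 2047 + 1 = 4095

4095


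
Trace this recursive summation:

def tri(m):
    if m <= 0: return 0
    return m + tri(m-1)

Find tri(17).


tri(17)
= 17 + 16 + 15 + 14 + 13 + 12 + 11 + 10 + 9 + 8 + 7 + 6 + 5 + 4 + 3 + 2 + 1 + tri(0)
= 17 + 16 + 15 + 14 + 13 + 12 + 11 + 10 + 9 + 8 + 7 + 6 + 5 + 4 + 3 + 2 + 1 + 0
= 153

153


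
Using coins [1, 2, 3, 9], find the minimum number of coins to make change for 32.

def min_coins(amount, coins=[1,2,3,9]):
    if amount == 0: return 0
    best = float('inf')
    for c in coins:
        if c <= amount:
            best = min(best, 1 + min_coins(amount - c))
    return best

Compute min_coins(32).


Building up with DP:
min_coins(0) = 0
min_coins(1) = min(1+min_coins(0)=1+0=1) = 1
min_coins(2) = min(1+min_coins(1)=1+1=2, 1+min_coins(0)=1+0=1) = 1
min_coins(3) = min(1+min_coins(2)=1+1=2, 1+min_coins(1)=1+1=2, 1+min_coins(0)=1+0=1) = 1
min_coins(4) = min(1+min_coins(3)=1+1=2, 1+min_coins(2)=1+1=2, 1+min_coins(1)=1+1=2) = 2
min_coins(5) = min(1+min_coins(4)=1+2=3, 1+min_coins(3)=1+1=2, 1+min_coins(2)=1+1=2) = 2
min_coins(6) = min(1+min_coins(5)=1+2=3, 1+min_coins(4)=1+2=3, 1+min_coins(3)=1+1=2) = 2
min_coins(7) = min(1+min_coins(6)=1+2=3, 1+min_coins(5)=1+2=3, 1+min_coins(4)=1+2=3) = 3
min_coins(8) = min(1+min_coins(7)=1+3=4, 1+min_coins(6)=1+2=3, 1+min_coins(5)=1+2=3) = 3
min_coins(9) = min(1+min_coins(8)=1+3=4, 1+min_coins(7)=1+3=4, 1+min_coins(6)=1+2=3, 1+min_coins(0)=1+0=1) = 1
min_coins(10) = min(1+min_coins(9)=1+1=2, 1+min_coins(8)=1+3=4, 1+min_coins(7)=1+3=4, 1+min_coins(1)=1+1=2) = 2
min_coins(11) = min(1+min_coins(10)=1+2=3, 1+min_coins(9)=1+1=2, 1+min_coins(8)=1+3=4, 1+min_coins(2)=1+1=2) = 2
min_coins(12) = min(1+min_coins(11)=1+2=3, 1+min_coins(10)=1+2=3, 1+min_coins(9)=1+1=2, 1+min_coins(3)=1+1=2) = 2
min_coins(13) = min(1+min_coins(12)=1+2=3, 1+min_coins(11)=1+2=3, 1+min_coins(10)=1+2=3, 1+min_coins(4)=1+2=3) = 3
min_coins(14) = min(1+min_coins(13)=1+3=4, 1+min_coins(12)=1+2=3, 1+min_coins(11)=1+2=3, 1+min_coins(5)=1+2=3) = 3
min_coins(15) = min(1+min_coins(14)=1+3=4, 1+min_coins(13)=1+3=4, 1+min_coins(12)=1+2=3, 1+min_coins(6)=1+2=3) = 3
min_coins(16) = min(1+min_coins(15)=1+3=4, 1+min_coins(14)=1+3=4, 1+min_coins(13)=1+3=4, 1+min_coins(7)=1+3=4) = 4
min_coins(17) = min(1+min_coins(16)=1+4=5, 1+min_coins(15)=1+3=4, 1+min_coins(14)=1+3=4, 1+min_coins(8)=1+3=4) = 4
min_coins(18) = min(1+min_coins(17)=1+4=5, 1+min_coins(16)=1+4=5, 1+min_coins(15)=1+3=4, 1+min_coins(9)=1+1=2) = 2
min_coins(19) = min(1+min_coins(18)=1+2=3, 1+min_coins(17)=1+4=5, 1+min_coins(16)=1+4=5, 1+min_coins(10)=1+2=3) = 3
min_coins(20) = min(1+min_coins(19)=1+3=4, 1+min_coins(18)=1+2=3, 1+min_coins(17)=1+4=5, 1+min_coins(11)=1+2=3) = 3
min_coins(21) = min(1+min_coins(20)=1+3=4, 1+min_coins(19)=1+3=4, 1+min_coins(18)=1+2=3, 1+min_coins(12)=1+2=3) = 3
min_coins(22) = min(1+min_coins(21)=1+3=4, 1+min_coins(20)=1+3=4, 1+min_coins(19)=1+3=4, 1+min_coins(13)=1+3=4) = 4
min_coins(23) = min(1+min_coins(22)=1+4=5, 1+min_coins(21)=1+3=4, 1+min_coins(20)=1+3=4, 1+min_coins(14)=1+3=4) = 4
min_coins(24) = min(1+min_coins(23)=1+4=5, 1+min_coins(22)=1+4=5, 1+min_coins(21)=1+3=4, 1+min_coins(15)=1+3=4) = 4
min_coins(25) = min(1+min_coins(24)=1+4=5, 1+min_coins(23)=1+4=5, 1+min_coins(22)=1+4=5, 1+min_coins(16)=1+4=5) = 5
min_coins(26) = min(1+min_coins(25)=1+5=6, 1+min_coins(24)=1+4=5, 1+min_coins(23)=1+4=5, 1+min_coins(17)=1+4=5) = 5
min_coins(27) = min(1+min_coins(26)=1+5=6, 1+min_coins(25)=1+5=6, 1+min_coins(24)=1+4=5, 1+min_coins(18)=1+2=3) = 3
min_coins(28) = min(1+min_coins(27)=1+3=4, 1+min_coins(26)=1+5=6, 1+min_coins(25)=1+5=6, 1+min_coins(19)=1+3=4) = 4
min_coins(29) = min(1+min_coins(28)=1+4=5, 1+min_coins(27)=1+3=4, 1+min_coins(26)=1+5=6, 1+min_coins(20)=1+3=4) = 4
min_coins(30) = min(1+min_coins(29)=1+4=5, 1+min_coins(28)=1+4=5, 1+min_coins(27)=1+3=4, 1+min_coins(21)=1+3=4) = 4
min_coins(31) = min(1+min_coins(30)=1+4=5, 1+min_coins(29)=1+4=5, 1+min_coins(28)=1+4=5, 1+min_coins(22)=1+4=5) = 5
min_coins(32) = min(1+min_coins(31)=1+5=6, 1+min_coins(30)=1+4=5, 1+min_coins(29)=1+4=5, 1+min_coins(23)=1+4=5) = 5

5


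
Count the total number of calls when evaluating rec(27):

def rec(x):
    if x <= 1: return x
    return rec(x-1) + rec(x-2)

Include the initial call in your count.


Let C(n) = total calls for rec(n)
C(0) = 1, C(1) = 1
C(2) = 1 + C(1) + C(0) = 1 + 1 + 1 = 3
C(3) = 1 + C(2) + C(1) = 1 + 3 + 1 = 5
C(4) = 1 + C(3) + C(2) = 1 + 5 + 3 = 9
C(5) = 1 + C(4) + C(3) = 1 + 9 + 5 = 15
C(6) = 1 + C(5) + C(4) = 1 + 15 + 9 = 25
C(7) = 1 + C(6) + C(5) = 1 + 25 + 15 = 41
C(8) = 1 + C(7) + C(6) = 1 + 41 + 25 = 67
C(9) = 1 + C(8) + C(7) = 1 + 67 + 41 = 109
C(10) = 1 + C(9) + C(8) = 1 + 109 + 67 = 177
C(11) = 1 + C(10) + C(9) = 1 + 177 + 109 = 287
C(12) = 1 + C(11) + C(10) = 1 + 287 + 177 = 465
C(13) = 1 + C(12) + C(11) = 1 + 465 + 287 = 753
C(14) = 1 + C(13) + C(12) = 1 + 753 + 465 = 1219
C(15) = 1 + C(14) + C(13) = 1 + 1219 + 753 = 1973
C(16) = 1 + C(15) + C(14) = 1 + 1973 + 1219 = 3193
C(17) = 1 + C(16) + C(15) = 1 + 3193 + 1973 = 5167
C(18) = 1 + C(17) + C(16) = 1 + 5167 + 3193 = 8361
C(19) = 1 + C(18) + C(17) = 1 + 8361 + 5167 = 13529
C(20) = 1 + C(19) + C(18) = 1 + 13529 + 8361 = 21891
C(21) = 1 + C(20) + C(19) = 1 + 21891 + 13529 = 35421
C(22) = 1 + C(21) + C(20) = 1 + 35421 + 21891 = 57313
C(23) = 1 + C(22) + C(21) = 1 + 57313 + 35421 = 92735
C(24) = 1 + C(23) + C(22) = 1 + 92735 + 57313 = 150049
C(25) = 1 + C(24) + C(23) = 1 + 150049 + 92735 = 242785
C(26) = 1 + C(25) + C(24) = 1 + 242785 + 150049 = 392835
C(27) = 1 + C(26) + C(25) = 1 + 392835 + 242785 = 635621

635621


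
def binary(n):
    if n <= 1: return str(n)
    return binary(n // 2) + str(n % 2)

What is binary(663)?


binary(663) = binary(331) + '1'
binary(331) = binary(165) + '1'
binary(165) = binary(82) + '1'
binary(82) = binary(41) + '0'
binary(41) = binary(20) + '1'
binary(20) = binary(10) + '0'
binary(10) = binary(5) + '0'
binary(5) = binary(2) + '1'
binary(2) = binary(1) + '0'
binary(1) = '1'  (base case)
Concatenating: '1' + '0' + '1' + '0' + '0' + '1' + '0' + '1' + '1' + '1' = '1010010111'

1010010111


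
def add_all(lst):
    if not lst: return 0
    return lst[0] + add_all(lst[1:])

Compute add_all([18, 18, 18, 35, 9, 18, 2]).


add_all([18, 18, 18, 35, 9, 18, 2]) = 18 + add_all([18, 18, 35, 9, 18, 2])
add_all([18, 18, 35, 9, 18, 2]) = 18 + add_all([18, 35, 9, 18, 2])
add_all([18, 35, 9, 18, 2]) = 18 + add_all([35, 9, 18, 2])
add_all([35, 9, 18, 2]) = 35 + add_all([9, 18, 2])
add_all([9, 18, 2]) = 9 + add_all([18, 2])
add_all([18, 2]) = 18 + add_all([2])
add_all([2]) = 2 + add_all([])
add_all([]) = 0  (base case)
Total: 18 + 18 + 18 + 35 + 9 + 18 + 2 + 0 = 118

118


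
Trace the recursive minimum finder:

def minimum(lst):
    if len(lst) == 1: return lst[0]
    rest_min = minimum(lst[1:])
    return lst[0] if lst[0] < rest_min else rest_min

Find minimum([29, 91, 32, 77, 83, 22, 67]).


minimum([29, 91, 32, 77, 83, 22, 67]): compare 29 with minimum([91, 32, 77, 83, 22, 67])
minimum([91, 32, 77, 83, 22, 67]): compare 91 with minimum([32, 77, 83, 22, 67])
minimum([32, 77, 83, 22, 67]): compare 32 with minimum([77, 83, 22, 67])
minimum([77, 83, 22, 67]): compare 77 with minimum([83, 22, 67])
minimum([83, 22, 67]): compare 83 with minimum([22, 67])
minimum([22, 67]): compare 22 with minimum([67])
minimum([67]) = 67  (base case)
Compare 22 with 67 -> 22
Compare 83 with 22 -> 22
Compare 77 with 22 -> 22
Compare 32 with 22 -> 22
Compare 91 with 22 -> 22
Compare 29 with 22 -> 22

22


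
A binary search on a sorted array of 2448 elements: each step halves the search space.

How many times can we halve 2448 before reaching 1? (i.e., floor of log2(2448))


2448 / 2 = 1224
1224 / 2 = 612
612 / 2 = 306
306 / 2 = 153
153 / 2 = 76
76 / 2 = 38
38 / 2 = 19
19 / 2 = 9
9 / 2 = 4
4 / 2 = 2
2 / 2 = 1
Reached 1 after 11 halvings

11


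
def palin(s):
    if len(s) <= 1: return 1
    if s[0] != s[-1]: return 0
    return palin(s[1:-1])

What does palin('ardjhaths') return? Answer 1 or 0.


palin('ardjhaths'): s[0]='a' != s[-1]='s' -> return 0
Result: 0 (not a palindrome)

0


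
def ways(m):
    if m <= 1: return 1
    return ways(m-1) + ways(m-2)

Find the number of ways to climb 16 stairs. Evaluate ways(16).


Building up from base cases:
ways(0) = 1
ways(1) = 1
ways(2) = ways(1) + ways(0) = 1 + 1 = 2
ways(3) = ways(2) + ways(1) = 2 + 1 = 3
ways(4) = ways(3) + ways(2) = 3 + 2 = 5
ways(5) = ways(4) + ways(3) = 5 + 3 = 8
ways(6) = ways(5) + ways(4) = 8 + 5 = 13
ways(7) = ways(6) + ways(5) = 13 + 8 = 21
ways(8) = ways(7) + ways(6) = 21 + 13 = 34
ways(9) = ways(8) + ways(7) = 34 + 21 = 55
ways(10) = ways(9) + ways(8) = 55 + 34 = 89
ways(11) = ways(10) + ways(9) = 89 + 55 = 144
ways(12) = ways(11) + ways(10) = 144 + 89 = 233
ways(13) = ways(12) + ways(11) = 233 + 144 = 377
ways(14) = ways(13) + ways(12) = 377 + 233 = 610
ways(15) = ways(14) + ways(13) = 610 + 377 = 987
ways(16) = ways(15) + ways(14) = 987 + 610 = 1597

1597


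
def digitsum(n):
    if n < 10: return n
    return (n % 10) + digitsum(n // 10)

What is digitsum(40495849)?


digitsum(40495849) = 9 + digitsum(4049584)
digitsum(4049584) = 4 + digitsum(404958)
digitsum(404958) = 8 + digitsum(40495)
digitsum(40495) = 5 + digitsum(4049)
digitsum(4049) = 9 + digitsum(404)
digitsum(404) = 4 + digitsum(40)
digitsum(40) = 0 + digitsum(4)
digitsum(4) = 4  (base case)
Total: 9 + 4 + 8 + 5 + 9 + 4 + 0 + 4 = 43

43


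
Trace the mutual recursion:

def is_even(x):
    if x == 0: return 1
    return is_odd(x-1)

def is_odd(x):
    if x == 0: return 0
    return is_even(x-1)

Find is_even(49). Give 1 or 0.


is_even(49) = is_odd(48)
is_odd(48) = is_even(47)
is_even(47) = is_odd(46)
is_odd(46) = is_even(45)
is_even(45) = is_odd(44)
is_odd(44) = is_even(43)
is_even(43) = is_odd(42)
is_odd(42) = is_even(41)
is_even(41) = is_odd(40)
is_odd(40) = is_even(39)
is_even(39) = is_odd(38)
is_odd(38) = is_even(37)
is_even(37) = is_odd(36)
is_odd(36) = is_even(35)
is_even(35) = is_odd(34)
is_odd(34) = is_even(33)
is_even(33) = is_odd(32)
is_odd(32) = is_even(31)
is_even(31) = is_odd(30)
is_odd(30) = is_even(29)
is_even(29) = is_odd(28)
is_odd(28) = is_even(27)
is_even(27) = is_odd(26)
is_odd(26) = is_even(25)
is_even(25) = is_odd(24)
is_odd(24) = is_even(23)
is_even(23) = is_odd(22)
is_odd(22) = is_even(21)
is_even(21) = is_odd(20)
is_odd(20) = is_even(19)
is_even(19) = is_odd(18)
is_odd(18) = is_even(17)
is_even(17) = is_odd(16)
is_odd(16) = is_even(15)
is_even(15) = is_odd(14)
is_odd(14) = is_even(13)
is_even(13) = is_odd(12)
is_odd(12) = is_even(11)
is_even(11) = is_odd(10)
is_odd(10) = is_even(9)
is_even(9) = is_odd(8)
is_odd(8) = is_even(7)
is_even(7) = is_odd(6)
is_odd(6) = is_even(5)
is_even(5) = is_odd(4)
is_odd(4) = is_even(3)
is_even(3) = is_odd(2)
is_odd(2) = is_even(1)
is_even(1) = is_odd(0)
is_odd(0) = 0  (base case)
Result: 0

0


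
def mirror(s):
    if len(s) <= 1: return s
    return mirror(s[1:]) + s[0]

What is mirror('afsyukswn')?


mirror('afsyukswn') = mirror('fsyukswn') + 'a'
mirror('fsyukswn') = mirror('syukswn') + 'f'
mirror('syukswn') = mirror('yukswn') + 's'
mirror('yukswn') = mirror('ukswn') + 'y'
mirror('ukswn') = mirror('kswn') + 'u'
mirror('kswn') = mirror('swn') + 'k'
mirror('swn') = mirror('wn') + 's'
mirror('wn') = mirror('n') + 'w'
mirror('n') = 'n'  (base case)
Concatenating: 'n' + 'w' + 's' + 'k' + 'u' + 'y' + 's' + 'f' + 'a' = 'nwskuysfa'

nwskuysfa


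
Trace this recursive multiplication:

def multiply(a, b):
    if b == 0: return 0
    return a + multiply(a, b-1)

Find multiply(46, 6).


multiply(46, 6) = 46 + multiply(46, 5)
multiply(46, 5) = 46 + multiply(46, 4)
multiply(46, 4) = 46 + multiply(46, 3)
multiply(46, 3) = 46 + multiply(46, 2)
multiply(46, 2) = 46 + multiply(46, 1)
multiply(46, 1) = 46 + multiply(46, 0)
multiply(46, 0) = 0  (base case)
Total: 46 + 46 + 46 + 46 + 46 + 46 + 0 = 276

276


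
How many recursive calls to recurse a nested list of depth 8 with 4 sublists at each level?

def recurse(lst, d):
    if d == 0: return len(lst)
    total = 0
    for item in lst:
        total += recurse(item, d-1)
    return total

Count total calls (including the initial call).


At depth 0 (root): 1 call
At depth 1: each of 1 parents calls recurse on 4 children = 4 calls
At depth 2: each of 4 parents calls recurse on 4 children = 16 calls
At depth 3: each of 16 parents calls recurse on 4 children = 64 calls
At depth 4: each of 64 parents calls recurse on 4 children = 256 calls
At depth 5: each of 256 parents calls recurse on 4 children = 1024 calls
At depth 6: each of 1024 parents calls recurse on 4 children = 4096 calls
At depth 7: each of 4096 parents calls recurse on 4 children = 16384 calls
At depth 8: each of 16384 parents calls recurse on 4 children = 65536 calls
Total: 1 + 4 + 16 + 64 + 256 + 1024 + 4096 + 16384 + 65536 = 87381

87381


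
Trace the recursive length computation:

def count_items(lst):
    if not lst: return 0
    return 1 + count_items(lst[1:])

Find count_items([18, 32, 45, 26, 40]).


count_items([18, 32, 45, 26, 40]) = 1 + count_items([32, 45, 26, 40])
count_items([32, 45, 26, 40]) = 1 + count_items([45, 26, 40])
count_items([45, 26, 40]) = 1 + count_items([26, 40])
count_items([26, 40]) = 1 + count_items([40])
count_items([40]) = 1 + count_items([])
count_items([]) = 0  (base case)
Unwinding: 1 + 1 + 1 + 1 + 1 + 0 = 5

5


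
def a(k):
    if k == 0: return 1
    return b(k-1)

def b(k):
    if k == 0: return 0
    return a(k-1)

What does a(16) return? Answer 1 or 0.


a(16) = b(15)
b(15) = a(14)
a(14) = b(13)
b(13) = a(12)
a(12) = b(11)
b(11) = a(10)
a(10) = b(9)
b(9) = a(8)
a(8) = b(7)
b(7) = a(6)
a(6) = b(5)
b(5) = a(4)
a(4) = b(3)
b(3) = a(2)
a(2) = b(1)
b(1) = a(0)
a(0) = 1  (base case)
Result: 1

1


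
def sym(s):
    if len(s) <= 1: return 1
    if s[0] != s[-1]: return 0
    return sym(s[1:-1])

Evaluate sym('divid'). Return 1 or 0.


sym('divid'): s[0]='d' == s[-1]='d' -> check sym('ivi')
sym('ivi'): s[0]='i' == s[-1]='i' -> check sym('v')
sym('v'): len <= 1 -> return 1  (base case)
Result: 1 (palindrome)

1


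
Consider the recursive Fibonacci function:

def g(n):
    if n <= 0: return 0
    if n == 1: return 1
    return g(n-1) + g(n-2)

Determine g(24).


Computing g(24) bottom-up:
g(0) = 0
g(1) = 1
g(2) = g(1) + g(0) = 1 + 0 = 1
g(3) = g(2) + g(1) = 1 + 1 = 2
g(4) = g(3) + g(2) = 2 + 1 = 3
g(5) = g(4) + g(3) = 3 + 2 = 5
g(6) = g(5) + g(4) = 5 + 3 = 8
g(7) = g(6) + g(5) = 8 + 5 = 13
g(8) = g(7) + g(6) = 13 + 8 = 21
g(9) = g(8) + g(7) = 21 + 13 = 34
g(10) = g(9) + g(8) = 34 + 21 = 55
g(11) = g(10) + g(9) = 55 + 34 = 89
g(12) = g(11) + g(10) = 89 + 55 = 144
g(13) = g(12) + g(11) = 144 + 89 = 233
g(14) = g(13) + g(12) = 233 + 144 = 377
g(15) = g(14) + g(13) = 377 + 233 = 610
g(16) = g(15) + g(14) = 610 + 377 = 987
g(17) = g(16) + g(15) = 987 + 610 = 1597
g(18) = g(17) + g(16) = 1597 + 987 = 2584
g(19) = g(18) + g(17) = 2584 + 1597 = 4181
g(20) = g(19) + g(18) = 4181 + 2584 = 6765
g(21) = g(20) + g(19) = 6765 + 4181 = 10946
g(22) = g(21) + g(20) = 10946 + 6765 = 17711
g(23) = g(22) + g(21) = 17711 + 10946 = 28657
g(24) = g(23) + g(22) = 28657 + 17711 = 46368

46368


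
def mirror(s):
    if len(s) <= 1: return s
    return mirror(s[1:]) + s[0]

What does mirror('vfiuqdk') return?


mirror('vfiuqdk') = mirror('fiuqdk') + 'v'
mirror('fiuqdk') = mirror('iuqdk') + 'f'
mirror('iuqdk') = mirror('uqdk') + 'i'
mirror('uqdk') = mirror('qdk') + 'u'
mirror('qdk') = mirror('dk') + 'q'
mirror('dk') = mirror('k') + 'd'
mirror('k') = 'k'  (base case)
Concatenating: 'k' + 'd' + 'q' + 'u' + 'i' + 'f' + 'v' = 'kdquifv'

kdquifv


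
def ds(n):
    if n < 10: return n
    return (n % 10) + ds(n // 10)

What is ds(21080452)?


ds(21080452) = 2 + ds(2108045)
ds(2108045) = 5 + ds(210804)
ds(210804) = 4 + ds(21080)
ds(21080) = 0 + ds(2108)
ds(2108) = 8 + ds(210)
ds(210) = 0 + ds(21)
ds(21) = 1 + ds(2)
ds(2) = 2  (base case)
Total: 2 + 5 + 4 + 0 + 8 + 0 + 1 + 2 = 22

22


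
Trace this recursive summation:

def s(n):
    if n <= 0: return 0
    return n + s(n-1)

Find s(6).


s(6)
= 6 + 5 + 4 + 3 + 2 + 1 + s(0)
= 6 + 5 + 4 + 3 + 2 + 1 + 0
= 21

21


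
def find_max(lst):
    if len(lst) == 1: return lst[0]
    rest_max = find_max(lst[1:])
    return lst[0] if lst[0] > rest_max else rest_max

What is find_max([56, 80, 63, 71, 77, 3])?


find_max([56, 80, 63, 71, 77, 3]): compare 56 with find_max([80, 63, 71, 77, 3])
find_max([80, 63, 71, 77, 3]): compare 80 with find_max([63, 71, 77, 3])
find_max([63, 71, 77, 3]): compare 63 with find_max([71, 77, 3])
find_max([71, 77, 3]): compare 71 with find_max([77, 3])
find_max([77, 3]): compare 77 with find_max([3])
find_max([3]) = 3  (base case)
Compare 77 with 3 -> 77
Compare 71 with 77 -> 77
Compare 63 with 77 -> 77
Compare 80 with 77 -> 80
Compare 56 with 80 -> 80

80


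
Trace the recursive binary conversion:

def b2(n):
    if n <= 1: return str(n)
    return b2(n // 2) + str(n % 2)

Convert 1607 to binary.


b2(1607) = b2(803) + '1'
b2(803) = b2(401) + '1'
b2(401) = b2(200) + '1'
b2(200) = b2(100) + '0'
b2(100) = b2(50) + '0'
b2(50) = b2(25) + '0'
b2(25) = b2(12) + '1'
b2(12) = b2(6) + '0'
b2(6) = b2(3) + '0'
b2(3) = b2(1) + '1'
b2(1) = '1'  (base case)
Concatenating: '1' + '1' + '0' + '0' + '1' + '0' + '0' + '0' + '1' + '1' + '1' = '11001000111'

11001000111


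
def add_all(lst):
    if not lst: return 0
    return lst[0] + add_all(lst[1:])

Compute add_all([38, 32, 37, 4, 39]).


add_all([38, 32, 37, 4, 39]) = 38 + add_all([32, 37, 4, 39])
add_all([32, 37, 4, 39]) = 32 + add_all([37, 4, 39])
add_all([37, 4, 39]) = 37 + add_all([4, 39])
add_all([4, 39]) = 4 + add_all([39])
add_all([39]) = 39 + add_all([])
add_all([]) = 0  (base case)
Total: 38 + 32 + 37 + 4 + 39 + 0 = 150

150


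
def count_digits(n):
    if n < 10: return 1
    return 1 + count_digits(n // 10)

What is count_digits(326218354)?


count_digits(326218354) = 1 + count_digits(32621835)
count_digits(32621835) = 1 + count_digits(3262183)
count_digits(3262183) = 1 + count_digits(326218)
count_digits(326218) = 1 + count_digits(32621)
count_digits(32621) = 1 + count_digits(3262)
count_digits(3262) = 1 + count_digits(326)
count_digits(326) = 1 + count_digits(32)
count_digits(32) = 1 + count_digits(3)
count_digits(3) = 1  (base case: 3 < 10)
Unwinding: 1 + 1 + 1 + 1 + 1 + 1 + 1 + 1 + 1 = 9

9


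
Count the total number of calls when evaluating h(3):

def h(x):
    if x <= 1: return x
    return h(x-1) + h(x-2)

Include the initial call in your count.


Let C(n) = total calls for h(n)
C(0) = 1, C(1) = 1
C(2) = 1 + C(1) + C(0) = 1 + 1 + 1 = 3
C(3) = 1 + C(2) + C(1) = 1 + 3 + 1 = 5

5


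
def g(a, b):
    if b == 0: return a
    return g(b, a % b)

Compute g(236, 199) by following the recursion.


g(236, 199) = g(199, 37)
g(199, 37) = g(37, 14)
g(37, 14) = g(14, 9)
g(14, 9) = g(9, 5)
g(9, 5) = g(5, 4)
g(5, 4) = g(4, 1)
g(4, 1) = g(1, 0)
g(1, 0) = 1  (base case)

1


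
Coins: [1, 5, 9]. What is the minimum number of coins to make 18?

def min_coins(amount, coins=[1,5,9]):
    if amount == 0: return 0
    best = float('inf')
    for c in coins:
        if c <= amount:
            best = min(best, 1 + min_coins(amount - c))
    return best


Building up with DP:
min_coins(0) = 0
min_coins(1) = min(1+min_coins(0)=1+0=1) = 1
min_coins(2) = min(1+min_coins(1)=1+1=2) = 2
min_coins(3) = min(1+min_coins(2)=1+2=3) = 3
min_coins(4) = min(1+min_coins(3)=1+3=4) = 4
min_coins(5) = min(1+min_coins(4)=1+4=5, 1+min_coins(0)=1+0=1) = 1
min_coins(6) = min(1+min_coins(5)=1+1=2, 1+min_coins(1)=1+1=2) = 2
min_coins(7) = min(1+min_coins(6)=1+2=3, 1+min_coins(2)=1+2=3) = 3
min_coins(8) = min(1+min_coins(7)=1+3=4, 1+min_coins(3)=1+3=4) = 4
min_coins(9) = min(1+min_coins(8)=1+4=5, 1+min_coins(4)=1+4=5, 1+min_coins(0)=1+0=1) = 1
min_coins(10) = min(1+min_coins(9)=1+1=2, 1+min_coins(5)=1+1=2, 1+min_coins(1)=1+1=2) = 2
min_coins(11) = min(1+min_coins(10)=1+2=3, 1+min_coins(6)=1+2=3, 1+min_coins(2)=1+2=3) = 3
min_coins(12) = min(1+min_coins(11)=1+3=4, 1+min_coins(7)=1+3=4, 1+min_coins(3)=1+3=4) = 4
min_coins(13) = min(1+min_coins(12)=1+4=5, 1+min_coins(8)=1+4=5, 1+min_coins(4)=1+4=5) = 5
min_coins(14) = min(1+min_coins(13)=1+5=6, 1+min_coins(9)=1+1=2, 1+min_coins(5)=1+1=2) = 2
min_coins(15) = min(1+min_coins(14)=1+2=3, 1+min_coins(10)=1+2=3, 1+min_coins(6)=1+2=3) = 3
min_coins(16) = min(1+min_coins(15)=1+3=4, 1+min_coins(11)=1+3=4, 1+min_coins(7)=1+3=4) = 4
min_coins(17) = min(1+min_coins(16)=1+4=5, 1+min_coins(12)=1+4=5, 1+min_coins(8)=1+4=5) = 5
min_coins(18) = min(1+min_coins(17)=1+5=6, 1+min_coins(13)=1+5=6, 1+min_coins(9)=1+1=2) = 2

2


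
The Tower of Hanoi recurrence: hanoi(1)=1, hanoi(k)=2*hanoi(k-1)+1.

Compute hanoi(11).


hanoi(11) = 2 * hanoi(10) + 1
hanoi(10) = 2 * hanoi(9) + 1
hanoi(9) = 2 * hanoi(8) + 1
hanoi(8) = 2 * hanoi(7) + 1
hanoi(7) = 2 * hanoi(6) + 1
hanoi(6) = 2 * hanoi(5) + 1
hanoi(5) = 2 * hanoi(4) + 1
hanoi(4) = 2 * hanoi(3) + 1
hanoi(3) = 2 * hanoi(2) + 1
hanoi(2) = 2 * hanoi(1) + 1
hanoi(1) = 1  (base case)
hanoi(2) = 2 * 1 + 1 = 3
hanoi(3) = 2 * 3 + 1 = 7
hanoi(4) = 2 * 7 + 1 = 15
hanoi(5) = 2 * 15 + 1 = 31
hanoi(6) = 2 * 31 + 1 = 63
hanoi(7) = 2 * 63 + 1 = 127
hanoi(8) = 2 * 127 + 1 = 255
hanoi(9) = 2 * 255 + 1 = 511
hanoi(10) = 2 * 511 + 1 = 1023
hanoi(11) = 2 * 1023 + 1 = 2047

2047


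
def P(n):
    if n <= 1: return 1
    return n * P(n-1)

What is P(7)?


P(7)
= 7 * P(6)
= 7 * 6 * P(5)
= 7 * 6 * 5 * P(4)
= 7 * 6 * 5 * 4 * P(3)
= 7 * 6 * 5 * 4 * 3 * P(2)
= 7 * 6 * 5 * 4 * 3 * 2 * P(1)
= 7 * 6 * 5 * 4 * 3 * 2 * 1
= 5040

5040


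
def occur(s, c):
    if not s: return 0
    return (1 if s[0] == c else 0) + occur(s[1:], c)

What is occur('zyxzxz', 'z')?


s[0]='z' == 'z' -> 1
s[0]='y' != 'z' -> 0
s[0]='x' != 'z' -> 0
s[0]='z' == 'z' -> 1
s[0]='x' != 'z' -> 0
s[0]='z' == 'z' -> 1
Sum: 1 + 0 + 0 + 1 + 0 + 1 = 3

3


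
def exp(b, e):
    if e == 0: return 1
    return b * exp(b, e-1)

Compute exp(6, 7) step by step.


exp(6, 7)
= 6 * exp(6, 6)
= 6 * 6 * exp(6, 5)
= 6 * 6 * 6 * exp(6, 4)
= 6 * 6 * 6 * 6 * exp(6, 3)
= 6 * 6 * 6 * 6 * 6 * exp(6, 2)
= 6 * 6 * 6 * 6 * 6 * 6 * exp(6, 1)
= 6 * 6 * 6 * 6 * 6 * 6 * 6 * exp(6, 0)
= 6 * 6 * 6 * 6 * 6 * 6 * 6 * 1
= 279936

279936


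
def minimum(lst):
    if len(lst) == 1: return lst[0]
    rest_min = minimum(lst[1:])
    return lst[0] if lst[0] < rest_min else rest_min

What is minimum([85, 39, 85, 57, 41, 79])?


minimum([85, 39, 85, 57, 41, 79]): compare 85 with minimum([39, 85, 57, 41, 79])
minimum([39, 85, 57, 41, 79]): compare 39 with minimum([85, 57, 41, 79])
minimum([85, 57, 41, 79]): compare 85 with minimum([57, 41, 79])
minimum([57, 41, 79]): compare 57 with minimum([41, 79])
minimum([41, 79]): compare 41 with minimum([79])
minimum([79]) = 79  (base case)
Compare 41 with 79 -> 41
Compare 57 with 41 -> 41
Compare 85 with 41 -> 41
Compare 39 with 41 -> 39
Compare 85 with 39 -> 39

39


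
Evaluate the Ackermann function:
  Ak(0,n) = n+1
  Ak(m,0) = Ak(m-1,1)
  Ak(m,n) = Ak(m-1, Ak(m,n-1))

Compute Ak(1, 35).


Ak(1, 35) = Ak(0, Ak(1, 34))
  Ak(1, 34) = Ak(0, Ak(1, 33))
    Ak(1, 33) = Ak(0, Ak(1, 32))
      Ak(1, 32) = Ak(0, Ak(1, 31))
        Ak(1, 31) = Ak(0, Ak(1, 30))
          Ak(1, 30) = Ak(0, Ak(1, 29))
          Ak(1, 29) = Ak(0, Ak(1, 28))
          Ak(1, 28) = Ak(0, Ak(1, 27))
          Ak(1, 27) = Ak(0, Ak(1, 26))
          Ak(1, 26) = Ak(0, Ak(1, 25))
          Ak(1, 25) = Ak(0, Ak(1, 24))
          Ak(1, 24) = Ak(0, Ak(1, 23))
          Ak(1, 23) = Ak(0, Ak(1, 22))
          Ak(1, 22) = Ak(0, Ak(1, 21))
          Ak(1, 21) = Ak(0, Ak(1, 20))
          Ak(1, 20) = Ak(0, Ak(1, 19))
          Ak(1, 19) = Ak(0, Ak(1, 18))
          Ak(1, 18) = Ak(0, Ak(1, 17))
          Ak(1, 17) = Ak(0, Ak(1, 16))
          Ak(1, 16) = Ak(0, Ak(1, 15))
          Ak(1, 15) = Ak(0, Ak(1, 14))
          Ak(1, 14) = Ak(0, Ak(1, 13))
          Ak(1, 13) = Ak(0, Ak(1, 12))
          Ak(1, 12) = Ak(0, Ak(1, 11))
          Ak(1, 11) = Ak(0, Ak(1, 10))
... (trace truncated)
Result: Ak(1, 35) = 37

37


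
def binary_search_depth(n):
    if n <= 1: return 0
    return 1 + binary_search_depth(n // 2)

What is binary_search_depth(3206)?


3206 / 2 = 1603
1603 / 2 = 801
801 / 2 = 400
400 / 2 = 200
200 / 2 = 100
100 / 2 = 50
50 / 2 = 25
25 / 2 = 12
12 / 2 = 6
6 / 2 = 3
3 / 2 = 1
Reached 1 after 11 halvings

11


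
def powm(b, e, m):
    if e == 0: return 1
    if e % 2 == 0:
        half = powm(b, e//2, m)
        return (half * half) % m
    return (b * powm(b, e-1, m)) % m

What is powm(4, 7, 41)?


powm(4, 7, 41): e is odd, compute powm(4, 6, 41)
  powm(4, 6, 41): e is even, compute powm(4, 3, 41)
    powm(4, 3, 41): e is odd, compute powm(4, 2, 41)
      powm(4, 2, 41): e is even, compute powm(4, 1, 41)
        powm(4, 1, 41): e is odd, compute powm(4, 0, 41)
          powm(4, 0, 41) = 1
        (4 * 1) % 41 = 4
      half=4, (4*4) % 41 = 16
    (4 * 16) % 41 = 23
  half=23, (23*23) % 41 = 37
(4 * 37) % 41 = 25

25


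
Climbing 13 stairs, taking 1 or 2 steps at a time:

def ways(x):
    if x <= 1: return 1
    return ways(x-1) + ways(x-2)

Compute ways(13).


Building up from base cases:
ways(0) = 1
ways(1) = 1
ways(2) = ways(1) + ways(0) = 1 + 1 = 2
ways(3) = ways(2) + ways(1) = 2 + 1 = 3
ways(4) = ways(3) + ways(2) = 3 + 2 = 5
ways(5) = ways(4) + ways(3) = 5 + 3 = 8
ways(6) = ways(5) + ways(4) = 8 + 5 = 13
ways(7) = ways(6) + ways(5) = 13 + 8 = 21
ways(8) = ways(7) + ways(6) = 21 + 13 = 34
ways(9) = ways(8) + ways(7) = 34 + 21 = 55
ways(10) = ways(9) + ways(8) = 55 + 34 = 89
ways(11) = ways(10) + ways(9) = 89 + 55 = 144
ways(12) = ways(11) + ways(10) = 144 + 89 = 233
ways(13) = ways(12) + ways(11) = 233 + 144 = 377

377


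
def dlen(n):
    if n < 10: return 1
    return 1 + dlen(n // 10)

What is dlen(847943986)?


dlen(847943986) = 1 + dlen(84794398)
dlen(84794398) = 1 + dlen(8479439)
dlen(8479439) = 1 + dlen(847943)
dlen(847943) = 1 + dlen(84794)
dlen(84794) = 1 + dlen(8479)
dlen(8479) = 1 + dlen(847)
dlen(847) = 1 + dlen(84)
dlen(84) = 1 + dlen(8)
dlen(8) = 1  (base case: 8 < 10)
Unwinding: 1 + 1 + 1 + 1 + 1 + 1 + 1 + 1 + 1 = 9

9


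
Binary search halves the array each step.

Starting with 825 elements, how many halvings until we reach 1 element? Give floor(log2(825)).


825 / 2 = 412
412 / 2 = 206
206 / 2 = 103
103 / 2 = 51
51 / 2 = 25
25 / 2 = 12
12 / 2 = 6
6 / 2 = 3
3 / 2 = 1
Reached 1 after 9 halvings

9


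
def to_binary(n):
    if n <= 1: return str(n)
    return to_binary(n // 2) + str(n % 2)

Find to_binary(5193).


to_binary(5193) = to_binary(2596) + '1'
to_binary(2596) = to_binary(1298) + '0'
to_binary(1298) = to_binary(649) + '0'
to_binary(649) = to_binary(324) + '1'
to_binary(324) = to_binary(162) + '0'
to_binary(162) = to_binary(81) + '0'
to_binary(81) = to_binary(40) + '1'
to_binary(40) = to_binary(20) + '0'
to_binary(20) = to_binary(10) + '0'
to_binary(10) = to_binary(5) + '0'
to_binary(5) = to_binary(2) + '1'
to_binary(2) = to_binary(1) + '0'
to_binary(1) = '1'  (base case)
Concatenating: '1' + '0' + '1' + '0' + '0' + '0' + '1' + '0' + '0' + '1' + '0' + '0' + '1' = '1010001001001'

1010001001001


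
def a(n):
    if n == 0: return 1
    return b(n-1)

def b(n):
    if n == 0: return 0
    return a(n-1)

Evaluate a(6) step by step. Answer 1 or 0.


a(6) = b(5)
b(5) = a(4)
a(4) = b(3)
b(3) = a(2)
a(2) = b(1)
b(1) = a(0)
a(0) = 1  (base case)
Result: 1

1


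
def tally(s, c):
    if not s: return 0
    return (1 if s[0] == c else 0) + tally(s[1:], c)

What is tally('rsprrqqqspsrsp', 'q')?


s[0]='r' != 'q' -> 0
s[0]='s' != 'q' -> 0
s[0]='p' != 'q' -> 0
s[0]='r' != 'q' -> 0
s[0]='r' != 'q' -> 0
s[0]='q' == 'q' -> 1
s[0]='q' == 'q' -> 1
s[0]='q' == 'q' -> 1
s[0]='s' != 'q' -> 0
s[0]='p' != 'q' -> 0
s[0]='s' != 'q' -> 0
s[0]='r' != 'q' -> 0
s[0]='s' != 'q' -> 0
s[0]='p' != 'q' -> 0
Sum: 0 + 0 + 0 + 0 + 0 + 1 + 1 + 1 + 0 + 0 + 0 + 0 + 0 + 0 = 3

3


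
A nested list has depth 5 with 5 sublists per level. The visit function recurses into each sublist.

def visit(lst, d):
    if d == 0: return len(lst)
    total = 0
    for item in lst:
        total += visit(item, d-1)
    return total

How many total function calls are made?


At depth 0 (root): 1 call
At depth 1: each of 1 parents calls visit on 5 children = 5 calls
At depth 2: each of 5 parents calls visit on 5 children = 25 calls
At depth 3: each of 25 parents calls visit on 5 children = 125 calls
At depth 4: each of 125 parents calls visit on 5 children = 625 calls
At depth 5: each of 625 parents calls visit on 5 children = 3125 calls
Total: 1 + 5 + 25 + 125 + 625 + 3125 = 3906

3906


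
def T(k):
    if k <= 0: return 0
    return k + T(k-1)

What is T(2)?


T(2)
= 2 + 1 + T(0)
= 2 + 1 + 0
= 3

3


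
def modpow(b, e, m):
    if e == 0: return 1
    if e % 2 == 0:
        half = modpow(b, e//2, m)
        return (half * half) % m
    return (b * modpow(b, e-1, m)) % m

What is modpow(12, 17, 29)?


modpow(12, 17, 29): e is odd, compute modpow(12, 16, 29)
  modpow(12, 16, 29): e is even, compute modpow(12, 8, 29)
    modpow(12, 8, 29): e is even, compute modpow(12, 4, 29)
      modpow(12, 4, 29): e is even, compute modpow(12, 2, 29)
        modpow(12, 2, 29): e is even, compute modpow(12, 1, 29)
          modpow(12, 1, 29): e is odd, compute modpow(12, 0, 29)
          modpow(12, 0, 29) = 1
          (12 * 1) % 29 = 12
        half=12, (12*12) % 29 = 28
      half=28, (28*28) % 29 = 1
    half=1, (1*1) % 29 = 1
  half=1, (1*1) % 29 = 1
(12 * 1) % 29 = 12

12


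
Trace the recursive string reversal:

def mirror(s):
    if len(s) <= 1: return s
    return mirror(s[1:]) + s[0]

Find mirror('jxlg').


mirror('jxlg') = mirror('xlg') + 'j'
mirror('xlg') = mirror('lg') + 'x'
mirror('lg') = mirror('g') + 'l'
mirror('g') = 'g'  (base case)
Concatenating: 'g' + 'l' + 'x' + 'j' = 'glxj'

glxj


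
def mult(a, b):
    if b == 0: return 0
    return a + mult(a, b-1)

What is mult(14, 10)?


mult(14, 10) = 14 + mult(14, 9)
mult(14, 9) = 14 + mult(14, 8)
mult(14, 8) = 14 + mult(14, 7)
mult(14, 7) = 14 + mult(14, 6)
mult(14, 6) = 14 + mult(14, 5)
mult(14, 5) = 14 + mult(14, 4)
mult(14, 4) = 14 + mult(14, 3)
mult(14, 3) = 14 + mult(14, 2)
mult(14, 2) = 14 + mult(14, 1)
mult(14, 1) = 14 + mult(14, 0)
mult(14, 0) = 0  (base case)
Total: 14 + 14 + 14 + 14 + 14 + 14 + 14 + 14 + 14 + 14 + 0 = 140

140


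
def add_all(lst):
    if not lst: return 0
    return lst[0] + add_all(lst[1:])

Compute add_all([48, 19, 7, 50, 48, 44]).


add_all([48, 19, 7, 50, 48, 44]) = 48 + add_all([19, 7, 50, 48, 44])
add_all([19, 7, 50, 48, 44]) = 19 + add_all([7, 50, 48, 44])
add_all([7, 50, 48, 44]) = 7 + add_all([50, 48, 44])
add_all([50, 48, 44]) = 50 + add_all([48, 44])
add_all([48, 44]) = 48 + add_all([44])
add_all([44]) = 44 + add_all([])
add_all([]) = 0  (base case)
Total: 48 + 19 + 7 + 50 + 48 + 44 + 0 = 216

216


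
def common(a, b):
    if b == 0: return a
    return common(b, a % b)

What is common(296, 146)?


common(296, 146) = common(146, 4)
common(146, 4) = common(4, 2)
common(4, 2) = common(2, 0)
common(2, 0) = 2  (base case)

2


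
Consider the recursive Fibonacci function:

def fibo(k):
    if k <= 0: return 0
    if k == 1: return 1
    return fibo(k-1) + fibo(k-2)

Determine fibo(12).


Computing fibo(12) bottom-up:
fibo(0) = 0
fibo(1) = 1
fibo(2) = fibo(1) + fibo(0) = 1 + 0 = 1
fibo(3) = fibo(2) + fibo(1) = 1 + 1 = 2
fibo(4) = fibo(3) + fibo(2) = 2 + 1 = 3
fibo(5) = fibo(4) + fibo(3) = 3 + 2 = 5
fibo(6) = fibo(5) + fibo(4) = 5 + 3 = 8
fibo(7) = fibo(6) + fibo(5) = 8 + 5 = 13
fibo(8) = fibo(7) + fibo(6) = 13 + 8 = 21
fibo(9) = fibo(8) + fibo(7) = 21 + 13 = 34
fibo(10) = fibo(9) + fibo(8) = 34 + 21 = 55
fibo(11) = fibo(10) + fibo(9) = 55 + 34 = 89
fibo(12) = fibo(11) + fibo(10) = 89 + 55 = 144

144


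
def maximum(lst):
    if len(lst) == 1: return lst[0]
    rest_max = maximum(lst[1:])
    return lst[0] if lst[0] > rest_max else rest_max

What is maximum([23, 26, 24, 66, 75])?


maximum([23, 26, 24, 66, 75]): compare 23 with maximum([26, 24, 66, 75])
maximum([26, 24, 66, 75]): compare 26 with maximum([24, 66, 75])
maximum([24, 66, 75]): compare 24 with maximum([66, 75])
maximum([66, 75]): compare 66 with maximum([75])
maximum([75]) = 75  (base case)
Compare 66 with 75 -> 75
Compare 24 with 75 -> 75
Compare 26 with 75 -> 75
Compare 23 with 75 -> 75

75


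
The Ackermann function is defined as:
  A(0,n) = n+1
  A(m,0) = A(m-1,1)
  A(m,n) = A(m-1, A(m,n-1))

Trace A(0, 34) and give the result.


A(0, 34) = 35
Result: A(0, 34) = 35

35


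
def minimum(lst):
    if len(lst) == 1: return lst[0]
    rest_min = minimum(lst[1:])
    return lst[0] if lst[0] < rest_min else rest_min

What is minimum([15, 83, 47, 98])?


minimum([15, 83, 47, 98]): compare 15 with minimum([83, 47, 98])
minimum([83, 47, 98]): compare 83 with minimum([47, 98])
minimum([47, 98]): compare 47 with minimum([98])
minimum([98]) = 98  (base case)
Compare 47 with 98 -> 47
Compare 83 with 47 -> 47
Compare 15 with 47 -> 15

15
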